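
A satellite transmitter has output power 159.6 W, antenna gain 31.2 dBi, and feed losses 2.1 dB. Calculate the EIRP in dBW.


Pt = 159.6 W = 22.0303 dBW
EIRP = Pt_dBW + Gt - losses = 22.0303 + 31.2 - 2.1 = 51.1303 dBW

51.1303 dBW


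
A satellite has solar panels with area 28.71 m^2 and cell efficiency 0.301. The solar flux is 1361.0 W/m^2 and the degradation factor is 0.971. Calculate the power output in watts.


P = area * eta * S * degradation
P = 28.71 * 0.301 * 1361.0 * 0.971
P = 11420.2877 W

11420.2877 W


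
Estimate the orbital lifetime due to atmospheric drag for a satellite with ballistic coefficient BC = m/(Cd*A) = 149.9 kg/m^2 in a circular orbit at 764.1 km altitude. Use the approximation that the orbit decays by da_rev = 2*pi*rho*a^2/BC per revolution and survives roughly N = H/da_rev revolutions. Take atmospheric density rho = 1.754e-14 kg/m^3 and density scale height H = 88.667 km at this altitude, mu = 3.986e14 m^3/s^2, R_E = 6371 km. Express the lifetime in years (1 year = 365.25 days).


a = R_E + alt = 7135.1000 km = 7.1351e+06 m
da_rev = 2*pi*rho*a^2/BC = 2*pi*1.754e-14*(7.1351e+06)^2/149.9 = 0.0374289766 m per revolution
N = H/da_rev = 88667.0000 m / 0.0374289766 m = 2.36894e+06 revolutions
P = 2*pi*sqrt(a^3/mu) = 5998.0671 s
lifetime = N*P = 2.36894e+06 * 5998.0671 = 1.4209061e+10 s = 164456.7247 days
years = 164456.7247 / 365.25 = 450.2580 years

450.2580 years


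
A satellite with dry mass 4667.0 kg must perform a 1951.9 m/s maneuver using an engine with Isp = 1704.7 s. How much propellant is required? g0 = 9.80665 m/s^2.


ve = Isp * g0 = 1704.7 * 9.80665 = 16717.396255 m/s
mass ratio = exp(dv/ve) = exp(1951.9/16717.396255) = 1.12384811
m_prop = m_dry * (mr - 1) = 4667.0 * (1.12384811 - 1)
m_prop = 577.9992 kg

577.9992 kg


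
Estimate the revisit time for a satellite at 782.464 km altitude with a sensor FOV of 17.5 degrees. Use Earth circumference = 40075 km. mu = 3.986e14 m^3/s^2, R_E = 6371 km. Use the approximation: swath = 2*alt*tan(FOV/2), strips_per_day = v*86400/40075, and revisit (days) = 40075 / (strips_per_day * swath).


swath = 2*782.464*tan(0.1527163) = 240.8655 km
v = sqrt(mu/r) = 7464.6672 m/s = 7.4647 km/s
strips/day = v*86400/40075 = 7.4647*86400/40075 = 16.0935
coverage/day = strips * swath = 16.0935 * 240.8655 = 3876.3696 km
revisit = 40075 / 3876.3696 = 10.3383 days

10.3383 days


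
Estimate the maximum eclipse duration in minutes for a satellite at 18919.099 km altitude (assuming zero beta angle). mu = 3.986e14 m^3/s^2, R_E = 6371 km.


r = 25290.0990 km
T = 667.0920 min
Eclipse fraction = arcsin(R_E/r)/pi = arcsin(6371.0000/25290.0990)/pi
= arcsin(0.2519168)/pi = 0.08106092
Eclipse duration = 0.08106092 * 667.0920 = 54.0751 min

54.0751 minutes


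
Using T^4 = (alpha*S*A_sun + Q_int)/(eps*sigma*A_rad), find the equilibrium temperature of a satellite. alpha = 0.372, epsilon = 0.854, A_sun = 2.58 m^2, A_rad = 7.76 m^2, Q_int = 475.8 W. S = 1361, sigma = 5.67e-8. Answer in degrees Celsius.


Numerator = alpha*S*A_sun + Q_int = 0.372*1361*2.58 + 475.8 = 1782.0334 W
Denominator = eps*sigma*A_rad = 0.854*5.67e-8*7.76 = 3.7575317e-07 W/K^4
T^4 = 4.7425638e+09 K^4
T = 262.4238 K = -10.7262 C

-10.7262 degrees Celsius


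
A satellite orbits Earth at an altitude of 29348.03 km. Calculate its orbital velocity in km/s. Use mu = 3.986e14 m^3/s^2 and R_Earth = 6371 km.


r = R_E + alt = 6371.0 + 29348.03 = 35719.0300 km = 3.571903e+07 m
v = sqrt(mu/r) = sqrt(3.986e14 / 3.571903e+07) = 3340.5565 m/s = 3.3406 km/s

3.3406 km/s


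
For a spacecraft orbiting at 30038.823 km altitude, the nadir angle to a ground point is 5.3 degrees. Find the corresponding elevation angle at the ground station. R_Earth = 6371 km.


r = R_E + alt = 36409.8230 km
Law of sines in the satellite / Earth-center / ground-point triangle:
  sin(nadir)/R_E = sin(90 + el)/r  =>  cos(el) = (r/R_E)*sin(nadir)
cos(el) = (36409.8230 / 6371.0000) * sin(5.3 deg) = 0.5278915
el = arccos(0.5278915) = 58.1369 deg
(Earth-central angle = 90 - nadir - el = 26.5631 deg)

58.1369 degrees


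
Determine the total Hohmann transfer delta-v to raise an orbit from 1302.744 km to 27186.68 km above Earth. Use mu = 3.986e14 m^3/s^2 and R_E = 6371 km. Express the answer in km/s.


r1 = 7673.7440 km = 7.673744e+06 m
r2 = 33557.6800 km = 3.355768e+07 m
dv1 = sqrt(mu/r1)*(sqrt(2*r2/(r1+r2)) - 1) = 1988.0391 m/s
dv2 = sqrt(mu/r2)*(1 - sqrt(2*r1/(r1+r2))) = 1343.7563 m/s
total dv = |dv1| + |dv2| = 1988.0391 + 1343.7563 = 3331.7954 m/s = 3.3318 km/s

3.3318 km/s


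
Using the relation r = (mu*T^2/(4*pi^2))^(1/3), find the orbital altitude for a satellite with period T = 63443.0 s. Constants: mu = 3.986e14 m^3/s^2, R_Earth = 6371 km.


T = 63443.0 s
r = (mu*T^2/(4*pi^2))^(1/3) = (3.986e14 * 63443.0^2 / (4*pi^2))^(1/3)
r = 3.4380722e+07 m = 34380.7220 km
alt = r - R_E = 34380.7220 - 6371 = 28009.7220 km

28009.7220 km


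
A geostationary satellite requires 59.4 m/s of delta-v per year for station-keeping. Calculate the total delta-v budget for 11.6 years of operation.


dV = rate * years = 59.4 * 11.6
dV = 689.0400 m/s

689.0400 m/s


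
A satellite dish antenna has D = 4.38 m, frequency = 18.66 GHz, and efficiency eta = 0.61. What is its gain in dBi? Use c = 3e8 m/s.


lambda = c/f = 3e8 / 1.866e+10 = 0.01607717 m
G = eta*(pi*D/lambda)^2 = 0.61*(pi*4.38/0.01607717)^2
G = 446846.7163 (linear)
G = 10*log10(446846.7163) = 56.5016 dBi

56.5016 dBi


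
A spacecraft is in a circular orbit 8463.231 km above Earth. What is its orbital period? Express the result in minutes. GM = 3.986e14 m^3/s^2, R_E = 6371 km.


r = 14834.2310 km = 1.4834231e+07 m
T = 2*pi*sqrt(r^3/mu) = 2*pi*sqrt(3.2643379e+21 / 3.986e14)
T = 17980.7904 s = 299.6798 min

299.6798 minutes


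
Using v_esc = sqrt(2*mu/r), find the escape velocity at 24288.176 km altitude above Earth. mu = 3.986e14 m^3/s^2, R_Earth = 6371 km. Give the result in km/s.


r = 6371.0 + 24288.176 = 30659.1760 km = 3.0659176e+07 m
v_esc = sqrt(2*mu/r) = sqrt(2*3.986e14 / 3.0659176e+07)
v_esc = 5099.2160 m/s = 5.0992 km/s

5.0992 km/s


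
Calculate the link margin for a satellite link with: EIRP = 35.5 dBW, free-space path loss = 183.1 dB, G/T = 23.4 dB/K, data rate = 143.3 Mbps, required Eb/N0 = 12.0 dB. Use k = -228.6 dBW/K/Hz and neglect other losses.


C/N0 = EIRP - FSPL + G/T - k = 35.5 - 183.1 + 23.4 - (-228.6)
C/N0 = 104.4000 dB-Hz
R_b = 143.3 Mbps = 1.433e+08 bps -> 10*log10(R_b) = 81.5625 dB-Hz
Eb/N0 = C/N0 - 10*log10(R_b) = 104.4000 - 81.5625 = 22.8375 dB
Margin = Eb/N0 - Eb/N0_req = 22.8375 - 12.0 = 10.8375 dB (link closes)

10.8375 dB


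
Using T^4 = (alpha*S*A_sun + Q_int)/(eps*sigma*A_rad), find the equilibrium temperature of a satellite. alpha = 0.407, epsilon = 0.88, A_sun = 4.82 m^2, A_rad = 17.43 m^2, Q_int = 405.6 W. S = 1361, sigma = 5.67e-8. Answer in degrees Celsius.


Numerator = alpha*S*A_sun + Q_int = 0.407*1361*4.82 + 405.6 = 3075.5281 W
Denominator = eps*sigma*A_rad = 0.88*5.67e-8*17.43 = 8.6968728e-07 W/K^4
T^4 = 3.536361e+09 K^4
T = 243.8592 K = -29.2908 C

-29.2908 degrees Celsius


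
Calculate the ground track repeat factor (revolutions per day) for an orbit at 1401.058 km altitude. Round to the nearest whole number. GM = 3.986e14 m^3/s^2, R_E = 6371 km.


r = 7.772058e+06 m
T = 2*pi*sqrt(r^3/mu) = 6818.9149 s = 113.6486 min
revs/day = 1440 / 113.6486 = 12.6706
Rounded: 13 revolutions per day

13 revolutions per day


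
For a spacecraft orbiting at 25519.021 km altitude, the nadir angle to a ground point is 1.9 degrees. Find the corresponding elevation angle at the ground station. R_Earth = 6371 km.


r = R_E + alt = 31890.0210 km
Law of sines in the satellite / Earth-center / ground-point triangle:
  sin(nadir)/R_E = sin(90 + el)/r  =>  cos(el) = (r/R_E)*sin(nadir)
cos(el) = (31890.0210 / 6371.0000) * sin(1.9 deg) = 0.1659581
el = arccos(0.1659581) = 80.4471 deg
(Earth-central angle = 90 - nadir - el = 7.6529 deg)

80.4471 degrees


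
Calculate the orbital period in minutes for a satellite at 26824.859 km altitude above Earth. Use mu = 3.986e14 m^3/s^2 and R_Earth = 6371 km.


r = 33195.8590 km = 3.3195859e+07 m
T = 2*pi*sqrt(r^3/mu) = 2*pi*sqrt(3.6580677e+22 / 3.986e14)
T = 60191.7663 s = 1003.1961 min

1003.1961 minutes


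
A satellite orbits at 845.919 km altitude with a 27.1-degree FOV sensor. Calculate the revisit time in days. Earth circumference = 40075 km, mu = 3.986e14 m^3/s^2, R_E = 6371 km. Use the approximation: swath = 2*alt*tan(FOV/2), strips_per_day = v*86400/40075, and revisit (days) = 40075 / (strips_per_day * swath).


swath = 2*845.919*tan(0.2364921) = 407.7362 km
v = sqrt(mu/r) = 7431.7781 m/s = 7.4318 km/s
strips/day = v*86400/40075 = 7.4318*86400/40075 = 16.0226
coverage/day = strips * swath = 16.0226 * 407.7362 = 6532.9933 km
revisit = 40075 / 6532.9933 = 6.1342 days

6.1342 days


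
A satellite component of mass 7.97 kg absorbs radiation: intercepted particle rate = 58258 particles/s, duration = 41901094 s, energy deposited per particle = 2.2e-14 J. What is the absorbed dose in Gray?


Total energy deposited = rate * time * E_per
  = 58258 * 41901094 * 2.2e-14 = 0.05370363 J
Dose = E_total / mass = 0.05370363 / 7.97
Dose = 0.006738222 Gy

0.0067 Gy


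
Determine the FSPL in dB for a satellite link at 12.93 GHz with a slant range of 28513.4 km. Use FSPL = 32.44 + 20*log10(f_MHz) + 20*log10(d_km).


f = 12.93 GHz = 12930.0000 MHz
d = 28513.4 km
FSPL = 32.44 + 20*log10(12930.0000) + 20*log10(28513.4)
FSPL = 32.44 + 82.2320 + 89.1010
FSPL = 203.7730 dB

203.7730 dB


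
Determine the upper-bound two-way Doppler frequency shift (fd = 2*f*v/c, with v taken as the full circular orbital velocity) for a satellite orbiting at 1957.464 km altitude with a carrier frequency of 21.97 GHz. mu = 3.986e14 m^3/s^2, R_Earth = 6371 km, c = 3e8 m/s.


r = 8.328464e+06 m
v = sqrt(mu/r) = 6918.0897 m/s (worst-case radial velocity)
f = 21.97 GHz = 2.197e+10 Hz
fd = 2*f*v/c = 2*2.197e+10*6918.0897/3.0e+08
fd = 1.0132695e+06 Hz

1.0133e+06 Hz


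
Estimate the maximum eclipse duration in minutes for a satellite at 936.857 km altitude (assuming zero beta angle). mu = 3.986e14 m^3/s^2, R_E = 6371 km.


r = 7307.8570 km
T = 103.6203 min
Eclipse fraction = arcsin(R_E/r)/pi = arcsin(6371.0000/7307.8570)/pi
= arcsin(0.8718014)/pi = 0.3370481
Eclipse duration = 0.3370481 * 103.6203 = 34.9250 min

34.9250 minutes


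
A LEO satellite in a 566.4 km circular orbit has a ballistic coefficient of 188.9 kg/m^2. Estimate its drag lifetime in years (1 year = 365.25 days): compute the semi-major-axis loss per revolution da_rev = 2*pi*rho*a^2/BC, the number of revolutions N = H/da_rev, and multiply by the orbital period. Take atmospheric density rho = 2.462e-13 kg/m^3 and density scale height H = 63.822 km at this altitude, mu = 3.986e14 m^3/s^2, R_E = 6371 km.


a = R_E + alt = 6937.4000 km = 6.9374e+06 m
da_rev = 2*pi*rho*a^2/BC = 2*pi*2.462e-13*(6.9374e+06)^2/188.9 = 0.394120868 m per revolution
N = H/da_rev = 63822.0000 m / 0.394120868 m = 161935.0943 revolutions
P = 2*pi*sqrt(a^3/mu) = 5750.5095 s
lifetime = N*P = 161935.0943 * 5750.5095 = 9.312093e+08 s = 10777.8854 days
years = 10777.8854 / 365.25 = 29.5082 years

29.5082 years


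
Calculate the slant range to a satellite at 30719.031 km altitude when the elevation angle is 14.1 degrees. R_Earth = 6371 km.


h = 30719.031 km, el = 14.1 deg
d = -R_E*sin(el) + sqrt((R_E*sin(el))^2 + 2*R_E*h + h^2)
d = -6371.0000*sin(0.2460914) + sqrt((6371.0000*0.243615)^2 + 2*6371.0000*30719.031 + 30719.031^2)
d = 35019.6348 km

35019.6348 km


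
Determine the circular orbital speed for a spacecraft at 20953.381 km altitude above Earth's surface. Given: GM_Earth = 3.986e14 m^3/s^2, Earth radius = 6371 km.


r = R_E + alt = 6371.0 + 20953.381 = 27324.3810 km = 2.7324381e+07 m
v = sqrt(mu/r) = sqrt(3.986e14 / 2.7324381e+07) = 3819.3854 m/s = 3.8194 km/s

3.8194 km/s


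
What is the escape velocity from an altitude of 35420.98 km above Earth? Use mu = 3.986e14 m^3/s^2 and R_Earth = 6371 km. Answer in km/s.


r = 6371.0 + 35420.98 = 41791.9800 km = 4.179198e+07 m
v_esc = sqrt(2*mu/r) = sqrt(2*3.986e14 / 4.179198e+07)
v_esc = 4367.5428 m/s = 4.3675 km/s

4.3675 km/s


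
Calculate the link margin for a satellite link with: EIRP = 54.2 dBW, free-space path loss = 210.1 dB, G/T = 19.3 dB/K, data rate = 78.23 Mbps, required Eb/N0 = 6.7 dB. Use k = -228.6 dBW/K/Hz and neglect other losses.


C/N0 = EIRP - FSPL + G/T - k = 54.2 - 210.1 + 19.3 - (-228.6)
C/N0 = 92.0000 dB-Hz
R_b = 78.23 Mbps = 7.823e+07 bps -> 10*log10(R_b) = 78.9337 dB-Hz
Eb/N0 = C/N0 - 10*log10(R_b) = 92.0000 - 78.9337 = 13.0663 dB
Margin = Eb/N0 - Eb/N0_req = 13.0663 - 6.7 = 6.3663 dB (link closes)

6.3663 dB


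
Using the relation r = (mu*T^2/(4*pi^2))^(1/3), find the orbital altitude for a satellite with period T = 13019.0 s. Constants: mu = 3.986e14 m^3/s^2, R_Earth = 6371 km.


T = 13019.0 s
r = (mu*T^2/(4*pi^2))^(1/3) = (3.986e14 * 13019.0^2 / (4*pi^2))^(1/3)
r = 1.1961279e+07 m = 11961.2785 km
alt = r - R_E = 11961.2785 - 6371 = 5590.2785 km

5590.2785 km


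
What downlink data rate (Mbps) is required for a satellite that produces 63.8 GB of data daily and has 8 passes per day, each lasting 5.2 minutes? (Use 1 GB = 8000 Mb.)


total contact time = 8 * 5.2 * 60 = 2496.0000 s
data = 63.8 GB = 510400.0000 Mb
rate = 510400.0000 / 2496.0000 = 204.4872 Mbps

204.4872 Mbps


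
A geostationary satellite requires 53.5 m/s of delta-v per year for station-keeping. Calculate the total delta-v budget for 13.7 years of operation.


dV = rate * years = 53.5 * 13.7
dV = 732.9500 m/s

732.9500 m/s


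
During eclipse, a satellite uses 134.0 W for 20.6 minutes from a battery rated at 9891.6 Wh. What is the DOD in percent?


E_used = P * t / 60 = 134.0 * 20.6 / 60 = 46.0067 Wh
DOD = E_used / E_total * 100 = 46.0067 / 9891.6 * 100
DOD = 0.4651084 %

0.4651 %


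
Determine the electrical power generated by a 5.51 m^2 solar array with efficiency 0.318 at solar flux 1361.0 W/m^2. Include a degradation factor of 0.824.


P = area * eta * S * degradation
P = 5.51 * 0.318 * 1361.0 * 0.824
P = 1965.0068 W

1965.0068 W


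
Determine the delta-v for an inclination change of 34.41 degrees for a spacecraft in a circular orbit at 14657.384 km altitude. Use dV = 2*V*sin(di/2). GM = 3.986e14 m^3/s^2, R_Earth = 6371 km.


r = 21028.3840 km = 2.1028384e+07 m
V = sqrt(mu/r) = 4353.7722 m/s
di = 34.41 deg = 0.6005678 rad
dV = 2*V*sin(di/2) = 2*4353.7722*sin(0.3002839)
dV = 2575.6168 m/s = 2.5756 km/s

2.5756 km/s


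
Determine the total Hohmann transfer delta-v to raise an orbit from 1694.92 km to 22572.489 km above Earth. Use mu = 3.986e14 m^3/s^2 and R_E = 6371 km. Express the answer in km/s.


r1 = 8065.9200 km = 8.06592e+06 m
r2 = 28943.4890 km = 2.8943489e+07 m
dv1 = sqrt(mu/r1)*(sqrt(2*r2/(r1+r2)) - 1) = 1761.9854 m/s
dv2 = sqrt(mu/r2)*(1 - sqrt(2*r1/(r1+r2))) = 1260.9459 m/s
total dv = |dv1| + |dv2| = 1761.9854 + 1260.9459 = 3022.9313 m/s = 3.0229 km/s

3.0229 km/s


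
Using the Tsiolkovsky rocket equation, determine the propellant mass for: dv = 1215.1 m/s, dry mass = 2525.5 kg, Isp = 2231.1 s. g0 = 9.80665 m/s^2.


ve = Isp * g0 = 2231.1 * 9.80665 = 21879.616815 m/s
mass ratio = exp(dv/ve) = exp(1215.1/21879.616815) = 1.05710676
m_prop = m_dry * (mr - 1) = 2525.5 * (1.05710676 - 1)
m_prop = 144.2231 kg

144.2231 kg


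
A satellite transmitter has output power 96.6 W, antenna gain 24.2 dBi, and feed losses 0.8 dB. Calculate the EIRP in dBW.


Pt = 96.6 W = 19.8498 dBW
EIRP = Pt_dBW + Gt - losses = 19.8498 + 24.2 - 0.8 = 43.2498 dBW

43.2498 dBW


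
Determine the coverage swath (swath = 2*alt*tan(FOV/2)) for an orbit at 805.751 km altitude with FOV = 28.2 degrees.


FOV = 28.2 deg = 0.4921828 rad
swath = 2 * alt * tan(FOV/2) = 2 * 805.751 * tan(0.2460914)
swath = 2 * 805.751 * 0.2511826
swath = 404.7813 km

404.7813 km


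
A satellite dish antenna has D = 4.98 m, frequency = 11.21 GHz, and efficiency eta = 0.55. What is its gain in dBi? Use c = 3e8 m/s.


lambda = c/f = 3e8 / 1.121e+10 = 0.02676182 m
G = eta*(pi*D/lambda)^2 = 0.55*(pi*4.98/0.02676182)^2
G = 187970.5604 (linear)
G = 10*log10(187970.5604) = 52.7409 dBi

52.7409 dBi


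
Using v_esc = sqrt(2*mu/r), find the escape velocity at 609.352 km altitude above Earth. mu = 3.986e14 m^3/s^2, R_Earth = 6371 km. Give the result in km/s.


r = 6371.0 + 609.352 = 6980.3520 km = 6.980352e+06 m
v_esc = sqrt(2*mu/r) = sqrt(2*3.986e14 / 6.980352e+06)
v_esc = 10686.7336 m/s = 10.6867 km/s

10.6867 km/s


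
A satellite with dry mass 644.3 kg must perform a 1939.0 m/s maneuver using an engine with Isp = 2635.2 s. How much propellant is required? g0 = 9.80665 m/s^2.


ve = Isp * g0 = 2635.2 * 9.80665 = 25842.484080 m/s
mass ratio = exp(dv/ve) = exp(1939.0/25842.484080) = 1.07791809
m_prop = m_dry * (mr - 1) = 644.3 * (1.07791809 - 1)
m_prop = 50.2026 kg

50.2026 kg


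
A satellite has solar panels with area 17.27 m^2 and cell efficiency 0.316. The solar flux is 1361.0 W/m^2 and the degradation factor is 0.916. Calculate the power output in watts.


P = area * eta * S * degradation
P = 17.27 * 0.316 * 1361.0 * 0.916
P = 6803.5099 W

6803.5099 W


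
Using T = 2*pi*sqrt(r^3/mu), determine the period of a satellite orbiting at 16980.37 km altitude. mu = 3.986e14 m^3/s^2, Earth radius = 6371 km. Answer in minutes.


r = 23351.3700 km = 2.335137e+07 m
T = 2*pi*sqrt(r^3/mu) = 2*pi*sqrt(1.2733186e+22 / 3.986e14)
T = 35512.3792 s = 591.8730 min

591.8730 minutes


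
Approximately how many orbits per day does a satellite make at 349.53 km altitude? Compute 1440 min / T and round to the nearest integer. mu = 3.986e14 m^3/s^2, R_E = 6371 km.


r = 6.72053e+06 m
T = 2*pi*sqrt(r^3/mu) = 5482.9781 s = 91.3830 min
revs/day = 1440 / 91.3830 = 15.7579
Rounded: 16 revolutions per day

16 revolutions per day


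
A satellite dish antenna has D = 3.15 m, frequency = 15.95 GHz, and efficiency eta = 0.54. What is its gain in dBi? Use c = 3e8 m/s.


lambda = c/f = 3e8 / 1.595e+10 = 0.01880878 m
G = eta*(pi*D/lambda)^2 = 0.54*(pi*3.15/0.01880878)^2
G = 149483.5758 (linear)
G = 10*log10(149483.5758) = 51.7459 dBi

51.7459 dBi


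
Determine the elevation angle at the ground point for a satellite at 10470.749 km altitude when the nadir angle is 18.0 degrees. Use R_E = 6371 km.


r = R_E + alt = 16841.7490 km
Law of sines in the satellite / Earth-center / ground-point triangle:
  sin(nadir)/R_E = sin(90 + el)/r  =>  cos(el) = (r/R_E)*sin(nadir)
cos(el) = (16841.7490 / 6371.0000) * sin(18.0 deg) = 0.8168869
el = arccos(0.8168869) = 35.2256 deg
(Earth-central angle = 90 - nadir - el = 36.7744 deg)

35.2256 degrees


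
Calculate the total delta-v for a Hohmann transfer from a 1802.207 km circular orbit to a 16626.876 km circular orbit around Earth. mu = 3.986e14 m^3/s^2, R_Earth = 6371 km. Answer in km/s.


r1 = 8173.2070 km = 8.173207e+06 m
r2 = 22997.8760 km = 2.2997876e+07 m
dv1 = sqrt(mu/r1)*(sqrt(2*r2/(r1+r2)) - 1) = 1499.6261 m/s
dv2 = sqrt(mu/r2)*(1 - sqrt(2*r1/(r1+r2))) = 1148.3652 m/s
total dv = |dv1| + |dv2| = 1499.6261 + 1148.3652 = 2647.9913 m/s = 2.6480 km/s

2.6480 km/s


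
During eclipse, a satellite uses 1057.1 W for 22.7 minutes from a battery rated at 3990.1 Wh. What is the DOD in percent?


E_used = P * t / 60 = 1057.1 * 22.7 / 60 = 399.9362 Wh
DOD = E_used / E_total * 100 = 399.9362 / 3990.1 * 100
DOD = 10.0232 %

10.0232 %


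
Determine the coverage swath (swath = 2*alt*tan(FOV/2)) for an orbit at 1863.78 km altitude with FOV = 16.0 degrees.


FOV = 16.0 deg = 0.2792527 rad
swath = 2 * alt * tan(FOV/2) = 2 * 1863.78 * tan(0.1396263)
swath = 2 * 1863.78 * 0.1405408
swath = 523.8744 km

523.8744 km


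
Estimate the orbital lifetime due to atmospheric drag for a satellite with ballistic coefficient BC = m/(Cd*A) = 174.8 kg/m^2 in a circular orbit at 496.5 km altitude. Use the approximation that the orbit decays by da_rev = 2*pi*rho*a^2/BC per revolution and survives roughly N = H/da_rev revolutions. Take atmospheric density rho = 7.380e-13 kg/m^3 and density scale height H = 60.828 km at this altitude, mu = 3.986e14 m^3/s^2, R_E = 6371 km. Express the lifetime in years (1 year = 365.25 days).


a = R_E + alt = 6867.5000 km = 6.8675e+06 m
da_rev = 2*pi*rho*a^2/BC = 2*pi*7.380e-13*(6.8675e+06)^2/174.8 = 1.251100 m per revolution
N = H/da_rev = 60828.0000 m / 1.251100 m = 48619.6020 revolutions
P = 2*pi*sqrt(a^3/mu) = 5663.8171 s
lifetime = N*P = 48619.6020 * 5663.8171 = 2.7537253e+08 s = 3187.1821 days
years = 3187.1821 / 365.25 = 8.7260 years

8.7260 years


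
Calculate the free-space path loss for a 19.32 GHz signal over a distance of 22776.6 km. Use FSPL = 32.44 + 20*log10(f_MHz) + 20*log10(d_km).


f = 19.32 GHz = 19320.0000 MHz
d = 22776.6 km
FSPL = 32.44 + 20*log10(19320.0000) + 20*log10(22776.6)
FSPL = 32.44 + 85.7201 + 87.1498
FSPL = 205.3099 dB

205.3099 dB


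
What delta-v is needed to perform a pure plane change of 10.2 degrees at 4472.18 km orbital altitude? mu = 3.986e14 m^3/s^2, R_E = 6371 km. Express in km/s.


r = 10843.1800 km = 1.084318e+07 m
V = sqrt(mu/r) = 6063.0383 m/s
di = 10.2 deg = 0.1780236 rad
dV = 2*V*sin(di/2) = 2*6063.0383*sin(0.08901179)
dV = 1077.9391 m/s = 1.0779 km/s

1.0779 km/s


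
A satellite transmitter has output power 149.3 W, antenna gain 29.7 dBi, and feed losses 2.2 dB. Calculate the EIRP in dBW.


Pt = 149.3 W = 21.7406 dBW
EIRP = Pt_dBW + Gt - losses = 21.7406 + 29.7 - 2.2 = 49.2406 dBW

49.2406 dBW


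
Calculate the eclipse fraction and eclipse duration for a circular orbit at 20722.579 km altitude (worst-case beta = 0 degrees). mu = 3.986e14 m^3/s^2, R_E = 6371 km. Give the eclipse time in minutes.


r = 27093.5790 km
T = 739.7067 min
Eclipse fraction = arcsin(R_E/r)/pi = arcsin(6371.0000/27093.5790)/pi
= arcsin(0.235148)/pi = 0.07555747
Eclipse duration = 0.07555747 * 739.7067 = 55.8904 min

55.8904 minutes


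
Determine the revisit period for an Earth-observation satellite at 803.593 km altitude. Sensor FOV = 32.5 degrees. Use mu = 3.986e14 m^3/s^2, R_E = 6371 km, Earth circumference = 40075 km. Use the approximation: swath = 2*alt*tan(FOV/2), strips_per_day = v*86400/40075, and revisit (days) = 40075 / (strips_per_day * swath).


swath = 2*803.593*tan(0.283616) = 468.4520 km
v = sqrt(mu/r) = 7453.6674 m/s = 7.4537 km/s
strips/day = v*86400/40075 = 7.4537*86400/40075 = 16.0698
coverage/day = strips * swath = 16.0698 * 468.4520 = 7527.9256 km
revisit = 40075 / 7527.9256 = 5.3235 days

5.3235 days


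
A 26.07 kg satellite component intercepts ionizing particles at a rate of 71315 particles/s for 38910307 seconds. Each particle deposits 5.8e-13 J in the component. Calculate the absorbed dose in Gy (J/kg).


Total energy deposited = rate * time * E_per
  = 71315 * 38910307 * 5.8e-13 = 1.6094 J
Dose = E_total / mass = 1.6094 / 26.07
Dose = 0.06173515 Gy

0.0617 Gy


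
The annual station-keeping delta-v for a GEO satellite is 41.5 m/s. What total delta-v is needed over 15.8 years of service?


dV = rate * years = 41.5 * 15.8
dV = 655.7000 m/s

655.7000 m/s


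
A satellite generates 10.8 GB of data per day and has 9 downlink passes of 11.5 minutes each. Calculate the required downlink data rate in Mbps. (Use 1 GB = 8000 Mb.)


total contact time = 9 * 11.5 * 60 = 6210.0000 s
data = 10.8 GB = 86400.0000 Mb
rate = 86400.0000 / 6210.0000 = 13.9130 Mbps

13.9130 Mbps


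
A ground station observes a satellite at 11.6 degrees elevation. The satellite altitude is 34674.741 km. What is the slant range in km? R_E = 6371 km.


h = 34674.741 km, el = 11.6 deg
d = -R_E*sin(el) + sqrt((R_E*sin(el))^2 + 2*R_E*h + h^2)
d = -6371.0000*sin(0.2024582) + sqrt((6371.0000*0.2010779)^2 + 2*6371.0000*34674.741 + 34674.741^2)
d = 39287.4468 km

39287.4468 km


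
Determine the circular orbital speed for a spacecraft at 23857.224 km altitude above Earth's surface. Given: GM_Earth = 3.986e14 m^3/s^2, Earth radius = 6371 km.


r = R_E + alt = 6371.0 + 23857.224 = 30228.2240 km = 3.0228224e+07 m
v = sqrt(mu/r) = sqrt(3.986e14 / 3.0228224e+07) = 3631.3017 m/s = 3.6313 km/s

3.6313 km/s


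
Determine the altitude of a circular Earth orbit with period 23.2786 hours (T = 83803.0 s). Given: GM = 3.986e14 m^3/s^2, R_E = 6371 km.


T = 83803.0 s
r = (mu*T^2/(4*pi^2))^(1/3) = (3.986e14 * 83803.0^2 / (4*pi^2))^(1/3)
r = 4.1390331e+07 m = 41390.3307 km
alt = r - R_E = 41390.3307 - 6371 = 35019.3307 km

35019.3307 km


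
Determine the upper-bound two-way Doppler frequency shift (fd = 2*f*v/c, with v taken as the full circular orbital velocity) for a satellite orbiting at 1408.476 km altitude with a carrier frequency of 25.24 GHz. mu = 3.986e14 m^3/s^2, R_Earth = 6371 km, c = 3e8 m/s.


r = 7.779476e+06 m
v = sqrt(mu/r) = 7158.0293 m/s (worst-case radial velocity)
f = 25.24 GHz = 2.524e+10 Hz
fd = 2*f*v/c = 2*2.524e+10*7158.0293/3.0e+08
fd = 1.2044577e+06 Hz

1.2045e+06 Hz


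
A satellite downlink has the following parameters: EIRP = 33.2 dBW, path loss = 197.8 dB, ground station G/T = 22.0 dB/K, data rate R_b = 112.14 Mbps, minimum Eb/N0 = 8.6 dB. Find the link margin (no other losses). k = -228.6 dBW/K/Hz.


C/N0 = EIRP - FSPL + G/T - k = 33.2 - 197.8 + 22.0 - (-228.6)
C/N0 = 86.0000 dB-Hz
R_b = 112.14 Mbps = 1.1214e+08 bps -> 10*log10(R_b) = 80.4976 dB-Hz
Eb/N0 = C/N0 - 10*log10(R_b) = 86.0000 - 80.4976 = 5.5024 dB
Margin = Eb/N0 - Eb/N0_req = 5.5024 - 8.6 = -3.0976 dB (negative margin: link does not close)

-3.0976 dB


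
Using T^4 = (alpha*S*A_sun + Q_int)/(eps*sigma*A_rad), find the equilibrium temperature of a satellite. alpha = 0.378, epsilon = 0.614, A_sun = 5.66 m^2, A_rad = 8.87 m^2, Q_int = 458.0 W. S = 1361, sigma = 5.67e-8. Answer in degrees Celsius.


Numerator = alpha*S*A_sun + Q_int = 0.378*1361*5.66 + 458.0 = 3369.8323 W
Denominator = eps*sigma*A_rad = 0.614*5.67e-8*8.87 = 3.0879841e-07 W/K^4
T^4 = 1.0912726e+10 K^4
T = 323.2089 K = 50.0589 C

50.0589 degrees Celsius


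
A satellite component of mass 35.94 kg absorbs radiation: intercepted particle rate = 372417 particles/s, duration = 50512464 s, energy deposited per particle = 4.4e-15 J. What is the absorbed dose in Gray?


Total energy deposited = rate * time * E_per
  = 372417 * 50512464 * 4.4e-15 = 0.08277148 J
Dose = E_total / mass = 0.08277148 / 35.94
Dose = 0.002303046 Gy

0.0023 Gy


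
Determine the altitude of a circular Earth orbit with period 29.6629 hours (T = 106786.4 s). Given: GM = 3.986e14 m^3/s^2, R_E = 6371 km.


T = 106786.4 s
r = (mu*T^2/(4*pi^2))^(1/3) = (3.986e14 * 106786.4^2 / (4*pi^2))^(1/3)
r = 4.8648541e+07 m = 48648.5406 km
alt = r - R_E = 48648.5406 - 6371 = 42277.5406 km

42277.5406 km


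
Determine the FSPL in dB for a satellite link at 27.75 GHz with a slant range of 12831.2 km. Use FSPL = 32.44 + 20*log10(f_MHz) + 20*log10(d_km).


f = 27.75 GHz = 27750.0000 MHz
d = 12831.2 km
FSPL = 32.44 + 20*log10(27750.0000) + 20*log10(12831.2)
FSPL = 32.44 + 88.8653 + 82.1653
FSPL = 203.4706 dB

203.4706 dB


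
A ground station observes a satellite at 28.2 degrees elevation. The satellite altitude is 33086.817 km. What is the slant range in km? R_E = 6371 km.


h = 33086.817 km, el = 28.2 deg
d = -R_E*sin(el) + sqrt((R_E*sin(el))^2 + 2*R_E*h + h^2)
d = -6371.0000*sin(0.4921828) + sqrt((6371.0000*0.4725508)^2 + 2*6371.0000*33086.817 + 33086.817^2)
d = 36045.6656 km

36045.6656 km


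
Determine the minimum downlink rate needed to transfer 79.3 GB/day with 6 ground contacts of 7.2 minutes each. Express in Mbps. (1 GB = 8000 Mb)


total contact time = 6 * 7.2 * 60 = 2592.0000 s
data = 79.3 GB = 634400.0000 Mb
rate = 634400.0000 / 2592.0000 = 244.7531 Mbps

244.7531 Mbps


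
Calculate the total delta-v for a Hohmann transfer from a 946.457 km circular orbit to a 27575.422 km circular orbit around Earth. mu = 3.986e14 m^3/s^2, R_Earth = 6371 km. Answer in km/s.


r1 = 7317.4570 km = 7.317457e+06 m
r2 = 33946.4220 km = 3.3946422e+07 m
dv1 = sqrt(mu/r1)*(sqrt(2*r2/(r1+r2)) - 1) = 2086.5217 m/s
dv2 = sqrt(mu/r2)*(1 - sqrt(2*r1/(r1+r2))) = 1385.9530 m/s
total dv = |dv1| + |dv2| = 2086.5217 + 1385.9530 = 3472.4747 m/s = 3.4725 km/s

3.4725 km/s


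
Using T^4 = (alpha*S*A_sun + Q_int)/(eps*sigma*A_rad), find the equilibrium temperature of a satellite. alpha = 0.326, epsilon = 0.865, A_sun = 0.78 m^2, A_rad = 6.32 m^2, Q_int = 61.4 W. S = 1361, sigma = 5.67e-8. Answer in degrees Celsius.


Numerator = alpha*S*A_sun + Q_int = 0.326*1361*0.78 + 61.4 = 407.4751 W
Denominator = eps*sigma*A_rad = 0.865*5.67e-8*6.32 = 3.0996756e-07 W/K^4
T^4 = 1.3145733e+09 K^4
T = 190.4128 K = -82.7372 C

-82.7372 degrees Celsius


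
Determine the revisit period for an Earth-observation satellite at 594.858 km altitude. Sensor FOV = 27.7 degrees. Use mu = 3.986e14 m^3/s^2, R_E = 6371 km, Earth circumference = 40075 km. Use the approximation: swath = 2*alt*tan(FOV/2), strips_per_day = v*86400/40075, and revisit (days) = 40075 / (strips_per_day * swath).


swath = 2*594.858*tan(0.2417281) = 293.3234 km
v = sqrt(mu/r) = 7564.5194 m/s = 7.5645 km/s
strips/day = v*86400/40075 = 7.5645*86400/40075 = 16.3088
coverage/day = strips * swath = 16.3088 * 293.3234 = 4783.7472 km
revisit = 40075 / 4783.7472 = 8.3773 days

8.3773 days


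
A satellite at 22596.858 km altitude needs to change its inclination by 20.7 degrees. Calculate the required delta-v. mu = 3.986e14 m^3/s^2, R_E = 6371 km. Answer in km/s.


r = 28967.8580 km = 2.8967858e+07 m
V = sqrt(mu/r) = 3709.4580 m/s
di = 20.7 deg = 0.3612832 rad
dV = 2*V*sin(di/2) = 2*3709.4580*sin(0.1806416)
dV = 1332.8880 m/s = 1.3329 km/s

1.3329 km/s


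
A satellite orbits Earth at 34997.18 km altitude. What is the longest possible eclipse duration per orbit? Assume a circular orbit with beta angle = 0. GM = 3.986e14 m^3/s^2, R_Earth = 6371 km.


r = 41368.1800 km
T = 1395.5956 min
Eclipse fraction = arcsin(R_E/r)/pi = arcsin(6371.0000/41368.1800)/pi
= arcsin(0.1540073)/pi = 0.04921792
Eclipse duration = 0.04921792 * 1395.5956 = 68.6883 min

68.6883 minutes


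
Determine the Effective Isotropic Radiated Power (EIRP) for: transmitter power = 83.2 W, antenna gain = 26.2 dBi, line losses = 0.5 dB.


Pt = 83.2 W = 19.2012 dBW
EIRP = Pt_dBW + Gt - losses = 19.2012 + 26.2 - 0.5 = 44.9012 dBW

44.9012 dBW


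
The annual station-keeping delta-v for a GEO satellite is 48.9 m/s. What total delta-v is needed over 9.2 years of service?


dV = rate * years = 48.9 * 9.2
dV = 449.8800 m/s

449.8800 m/s


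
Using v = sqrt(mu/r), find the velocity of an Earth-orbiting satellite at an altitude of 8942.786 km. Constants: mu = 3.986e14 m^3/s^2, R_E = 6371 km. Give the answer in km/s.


r = R_E + alt = 6371.0 + 8942.786 = 15313.7860 km = 1.5313786e+07 m
v = sqrt(mu/r) = sqrt(3.986e14 / 1.5313786e+07) = 5101.8462 m/s = 5.1018 km/s

5.1018 km/s


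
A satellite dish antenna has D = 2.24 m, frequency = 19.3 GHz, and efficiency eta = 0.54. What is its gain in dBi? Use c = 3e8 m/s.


lambda = c/f = 3e8 / 1.93e+10 = 0.01554404 m
G = eta*(pi*D/lambda)^2 = 0.54*(pi*2.24/0.01554404)^2
G = 110678.0886 (linear)
G = 10*log10(110678.0886) = 50.4406 dBi

50.4406 dBi


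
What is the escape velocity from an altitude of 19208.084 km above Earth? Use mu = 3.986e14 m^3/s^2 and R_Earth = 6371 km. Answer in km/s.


r = 6371.0 + 19208.084 = 25579.0840 km = 2.5579084e+07 m
v_esc = sqrt(2*mu/r) = sqrt(2*3.986e14 / 2.5579084e+07)
v_esc = 5582.6596 m/s = 5.5827 km/s

5.5827 km/s


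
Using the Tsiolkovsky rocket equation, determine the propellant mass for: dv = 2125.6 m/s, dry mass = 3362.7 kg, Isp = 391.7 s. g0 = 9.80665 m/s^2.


ve = Isp * g0 = 391.7 * 9.80665 = 3841.264805 m/s
mass ratio = exp(dv/ve) = exp(2125.6/3841.264805) = 1.73908550
m_prop = m_dry * (mr - 1) = 3362.7 * (1.73908550 - 1)
m_prop = 2485.3228 kg

2485.3228 kg


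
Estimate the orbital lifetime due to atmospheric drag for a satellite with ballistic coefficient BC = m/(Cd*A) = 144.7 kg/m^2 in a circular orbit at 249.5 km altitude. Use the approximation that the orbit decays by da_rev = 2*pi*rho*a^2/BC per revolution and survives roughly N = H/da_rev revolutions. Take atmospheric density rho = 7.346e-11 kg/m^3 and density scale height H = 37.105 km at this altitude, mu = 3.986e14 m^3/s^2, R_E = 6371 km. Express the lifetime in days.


a = R_E + alt = 6620.5000 km = 6.6205e+06 m
da_rev = 2*pi*rho*a^2/BC = 2*pi*7.346e-11*(6.6205e+06)^2/144.7 = 139.811805 m per revolution
N = H/da_rev = 37105.0000 m / 139.811805 m = 265.3925 revolutions
P = 2*pi*sqrt(a^3/mu) = 5361.0197 s
lifetime = N*P = 265.3925 * 5361.0197 = 1.4227743e+06 s = 16.4673 days

16.4673 days


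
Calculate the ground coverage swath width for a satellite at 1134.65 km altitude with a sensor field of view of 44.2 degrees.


FOV = 44.2 deg = 0.7714355 rad
swath = 2 * alt * tan(FOV/2) = 2 * 1134.65 * tan(0.3857178)
swath = 2 * 1134.65 * 0.4060579
swath = 921.4672 km

921.4672 km


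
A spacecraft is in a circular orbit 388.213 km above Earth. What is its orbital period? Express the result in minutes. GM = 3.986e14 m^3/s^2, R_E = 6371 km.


r = 6759.2130 km = 6.759213e+06 m
T = 2*pi*sqrt(r^3/mu) = 2*pi*sqrt(3.088079e+20 / 3.986e14)
T = 5530.3857 s = 92.1731 min

92.1731 minutes


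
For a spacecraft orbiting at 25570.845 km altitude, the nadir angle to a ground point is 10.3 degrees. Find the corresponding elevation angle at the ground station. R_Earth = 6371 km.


r = R_E + alt = 31941.8450 km
Law of sines in the satellite / Earth-center / ground-point triangle:
  sin(nadir)/R_E = sin(90 + el)/r  =>  cos(el) = (r/R_E)*sin(nadir)
cos(el) = (31941.8450 / 6371.0000) * sin(10.3 deg) = 0.8964484
el = arccos(0.8964484) = 26.3049 deg
(Earth-central angle = 90 - nadir - el = 53.3951 deg)

26.3049 degrees


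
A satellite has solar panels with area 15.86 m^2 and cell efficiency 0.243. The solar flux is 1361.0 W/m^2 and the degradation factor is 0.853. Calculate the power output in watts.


P = area * eta * S * degradation
P = 15.86 * 0.243 * 1361.0 * 0.853
P = 4474.2126 W

4474.2126 W


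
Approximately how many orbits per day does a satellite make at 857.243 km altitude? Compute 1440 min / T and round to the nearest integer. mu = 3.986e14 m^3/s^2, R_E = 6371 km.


r = 7.228243e+06 m
T = 2*pi*sqrt(r^3/mu) = 6115.8995 s = 101.9317 min
revs/day = 1440 / 101.9317 = 14.1271
Rounded: 14 revolutions per day

14 revolutions per day


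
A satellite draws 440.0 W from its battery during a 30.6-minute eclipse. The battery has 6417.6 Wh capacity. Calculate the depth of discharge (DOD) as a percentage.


E_used = P * t / 60 = 440.0 * 30.6 / 60 = 224.4000 Wh
DOD = E_used / E_total * 100 = 224.4000 / 6417.6 * 100
DOD = 3.4966 %

3.4966 %


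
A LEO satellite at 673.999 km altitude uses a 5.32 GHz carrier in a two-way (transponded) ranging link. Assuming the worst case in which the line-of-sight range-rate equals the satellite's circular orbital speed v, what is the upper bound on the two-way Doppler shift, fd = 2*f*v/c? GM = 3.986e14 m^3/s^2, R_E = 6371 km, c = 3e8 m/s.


r = 7.044999e+06 m
v = sqrt(mu/r) = 7521.9108 m/s (worst-case radial velocity)
f = 5.32 GHz = 5.32e+09 Hz
fd = 2*f*v/c = 2*5.32e+09*7521.9108/3.0e+08
fd = 266777.1032 Hz

266777.1032 Hz


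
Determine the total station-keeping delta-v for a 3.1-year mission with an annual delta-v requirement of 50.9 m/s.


dV = rate * years = 50.9 * 3.1
dV = 157.7900 m/s

157.7900 m/s


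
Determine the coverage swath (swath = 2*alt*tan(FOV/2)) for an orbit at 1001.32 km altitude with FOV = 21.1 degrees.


FOV = 21.1 deg = 0.3682645 rad
swath = 2 * alt * tan(FOV/2) = 2 * 1001.32 * tan(0.1841322)
swath = 2 * 1001.32 * 0.1862418
swath = 372.9753 km

372.9753 km


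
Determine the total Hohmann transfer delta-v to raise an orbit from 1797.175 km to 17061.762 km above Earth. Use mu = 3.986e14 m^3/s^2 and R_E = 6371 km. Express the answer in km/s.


r1 = 8168.1750 km = 8.168175e+06 m
r2 = 23432.7620 km = 2.3432762e+07 m
dv1 = sqrt(mu/r1)*(sqrt(2*r2/(r1+r2)) - 1) = 1521.4876 m/s
dv2 = sqrt(mu/r2)*(1 - sqrt(2*r1/(r1+r2))) = 1158.9553 m/s
total dv = |dv1| + |dv2| = 1521.4876 + 1158.9553 = 2680.4429 m/s = 2.6804 km/s

2.6804 km/s


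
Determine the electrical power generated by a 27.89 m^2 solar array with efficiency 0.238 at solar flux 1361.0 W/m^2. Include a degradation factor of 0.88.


P = area * eta * S * degradation
P = 27.89 * 0.238 * 1361.0 * 0.88
P = 7949.9843 W

7949.9843 W


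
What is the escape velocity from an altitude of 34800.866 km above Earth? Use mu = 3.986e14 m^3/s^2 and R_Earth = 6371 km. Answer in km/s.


r = 6371.0 + 34800.866 = 41171.8660 km = 4.1171866e+07 m
v_esc = sqrt(2*mu/r) = sqrt(2*3.986e14 / 4.1171866e+07)
v_esc = 4400.3110 m/s = 4.4003 km/s

4.4003 km/s


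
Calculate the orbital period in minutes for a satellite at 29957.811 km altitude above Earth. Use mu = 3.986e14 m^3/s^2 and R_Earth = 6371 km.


r = 36328.8110 km = 3.6328811e+07 m
T = 2*pi*sqrt(r^3/mu) = 2*pi*sqrt(4.7946129e+22 / 3.986e14)
T = 68910.9120 s = 1148.5152 min

1148.5152 minutes


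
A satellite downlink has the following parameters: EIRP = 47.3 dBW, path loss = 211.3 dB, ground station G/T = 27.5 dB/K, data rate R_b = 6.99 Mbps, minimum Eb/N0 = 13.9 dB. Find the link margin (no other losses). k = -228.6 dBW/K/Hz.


C/N0 = EIRP - FSPL + G/T - k = 47.3 - 211.3 + 27.5 - (-228.6)
C/N0 = 92.1000 dB-Hz
R_b = 6.99 Mbps = 6.99e+06 bps -> 10*log10(R_b) = 68.4448 dB-Hz
Eb/N0 = C/N0 - 10*log10(R_b) = 92.1000 - 68.4448 = 23.6552 dB
Margin = Eb/N0 - Eb/N0_req = 23.6552 - 13.9 = 9.7552 dB (link closes)

9.7552 dB


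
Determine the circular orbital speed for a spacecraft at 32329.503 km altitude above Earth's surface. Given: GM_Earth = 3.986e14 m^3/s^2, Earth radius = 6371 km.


r = R_E + alt = 6371.0 + 32329.503 = 38700.5030 km = 3.8700503e+07 m
v = sqrt(mu/r) = sqrt(3.986e14 / 3.8700503e+07) = 3209.3002 m/s = 3.2093 km/s

3.2093 km/s


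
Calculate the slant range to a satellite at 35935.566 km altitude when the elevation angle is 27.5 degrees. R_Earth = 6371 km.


h = 35935.566 km, el = 27.5 deg
d = -R_E*sin(el) + sqrt((R_E*sin(el))^2 + 2*R_E*h + h^2)
d = -6371.0000*sin(0.4799655) + sqrt((6371.0000*0.4617486)^2 + 2*6371.0000*35935.566 + 35935.566^2)
d = 38985.6378 km

38985.6378 km


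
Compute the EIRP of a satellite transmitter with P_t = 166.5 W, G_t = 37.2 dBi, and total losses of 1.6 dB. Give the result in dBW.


Pt = 166.5 W = 22.2141 dBW
EIRP = Pt_dBW + Gt - losses = 22.2141 + 37.2 - 1.6 = 57.8141 dBW

57.8141 dBW


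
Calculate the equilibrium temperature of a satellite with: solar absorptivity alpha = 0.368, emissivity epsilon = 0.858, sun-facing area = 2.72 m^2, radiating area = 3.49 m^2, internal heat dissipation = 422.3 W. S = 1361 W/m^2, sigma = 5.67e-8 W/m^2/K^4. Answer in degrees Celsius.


Numerator = alpha*S*A_sun + Q_int = 0.368*1361*2.72 + 422.3 = 1784.6066 W
Denominator = eps*sigma*A_rad = 0.858*5.67e-8*3.49 = 1.6978361e-07 W/K^4
T^4 = 1.0511065e+10 K^4
T = 320.1929 K = 47.0429 C

47.0429 degrees Celsius


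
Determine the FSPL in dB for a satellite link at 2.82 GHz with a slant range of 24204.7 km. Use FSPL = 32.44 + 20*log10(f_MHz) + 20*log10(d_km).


f = 2.82 GHz = 2820.0000 MHz
d = 24204.7 km
FSPL = 32.44 + 20*log10(2820.0000) + 20*log10(24204.7)
FSPL = 32.44 + 69.0050 + 87.6780
FSPL = 189.1230 dB

189.1230 dB


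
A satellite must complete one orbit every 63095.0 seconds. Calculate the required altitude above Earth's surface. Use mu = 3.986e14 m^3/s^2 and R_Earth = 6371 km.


T = 63095.0 s
r = (mu*T^2/(4*pi^2))^(1/3) = (3.986e14 * 63095.0^2 / (4*pi^2))^(1/3)
r = 3.4254883e+07 m = 34254.8825 km
alt = r - R_E = 34254.8825 - 6371 = 27883.8825 km

27883.8825 km


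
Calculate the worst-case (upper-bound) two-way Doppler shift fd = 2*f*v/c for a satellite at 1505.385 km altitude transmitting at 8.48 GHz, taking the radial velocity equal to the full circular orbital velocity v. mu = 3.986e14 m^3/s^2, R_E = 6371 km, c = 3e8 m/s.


r = 7.876385e+06 m
v = sqrt(mu/r) = 7113.8578 m/s (worst-case radial velocity)
f = 8.48 GHz = 8.48e+09 Hz
fd = 2*f*v/c = 2*8.48e+09*7113.8578/3.0e+08
fd = 402170.0936 Hz

402170.0936 Hz
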